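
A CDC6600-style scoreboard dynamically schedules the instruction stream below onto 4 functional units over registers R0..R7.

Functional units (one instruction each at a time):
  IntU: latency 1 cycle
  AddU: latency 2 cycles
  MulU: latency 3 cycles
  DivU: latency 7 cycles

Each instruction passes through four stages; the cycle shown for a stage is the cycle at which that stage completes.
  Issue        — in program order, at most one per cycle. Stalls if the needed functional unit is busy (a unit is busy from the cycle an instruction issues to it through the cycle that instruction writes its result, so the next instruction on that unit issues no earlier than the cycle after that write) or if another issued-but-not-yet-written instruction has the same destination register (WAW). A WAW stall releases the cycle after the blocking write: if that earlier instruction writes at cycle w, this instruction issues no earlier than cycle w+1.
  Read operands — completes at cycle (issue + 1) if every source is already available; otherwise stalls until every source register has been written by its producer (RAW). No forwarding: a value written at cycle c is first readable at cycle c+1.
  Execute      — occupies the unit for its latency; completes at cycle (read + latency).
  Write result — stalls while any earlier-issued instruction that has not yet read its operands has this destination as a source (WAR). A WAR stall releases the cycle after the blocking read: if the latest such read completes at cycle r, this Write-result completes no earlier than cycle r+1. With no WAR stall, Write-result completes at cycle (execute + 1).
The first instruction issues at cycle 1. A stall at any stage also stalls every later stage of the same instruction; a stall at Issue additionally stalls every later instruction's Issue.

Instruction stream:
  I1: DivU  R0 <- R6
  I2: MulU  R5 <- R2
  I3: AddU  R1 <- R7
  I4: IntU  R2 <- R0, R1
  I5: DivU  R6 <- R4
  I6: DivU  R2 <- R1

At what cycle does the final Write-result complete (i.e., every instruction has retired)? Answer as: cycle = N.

cycle = 30

t=1  I1→DivU
t=2  I1 RO | I2→MulU
t=3  I2 RO | I3→AddU
t=4  I3 RO | I4→IntU
t=6  I2 EX | I3 EX
t=7  I2 WR R5 | I3 WR R1
t=9  I1 EX
t=10  I1 WR R0
t=11  I4 RO | I5→DivU
t=12  I4 EX | I5 RO
t=13  I4 WR R2
t=19  I5 EX
t=20  I5 WR R6
t=21  I6→DivU
t=22  I6 RO
t=29  I6 EX
t=30  I6 WR R2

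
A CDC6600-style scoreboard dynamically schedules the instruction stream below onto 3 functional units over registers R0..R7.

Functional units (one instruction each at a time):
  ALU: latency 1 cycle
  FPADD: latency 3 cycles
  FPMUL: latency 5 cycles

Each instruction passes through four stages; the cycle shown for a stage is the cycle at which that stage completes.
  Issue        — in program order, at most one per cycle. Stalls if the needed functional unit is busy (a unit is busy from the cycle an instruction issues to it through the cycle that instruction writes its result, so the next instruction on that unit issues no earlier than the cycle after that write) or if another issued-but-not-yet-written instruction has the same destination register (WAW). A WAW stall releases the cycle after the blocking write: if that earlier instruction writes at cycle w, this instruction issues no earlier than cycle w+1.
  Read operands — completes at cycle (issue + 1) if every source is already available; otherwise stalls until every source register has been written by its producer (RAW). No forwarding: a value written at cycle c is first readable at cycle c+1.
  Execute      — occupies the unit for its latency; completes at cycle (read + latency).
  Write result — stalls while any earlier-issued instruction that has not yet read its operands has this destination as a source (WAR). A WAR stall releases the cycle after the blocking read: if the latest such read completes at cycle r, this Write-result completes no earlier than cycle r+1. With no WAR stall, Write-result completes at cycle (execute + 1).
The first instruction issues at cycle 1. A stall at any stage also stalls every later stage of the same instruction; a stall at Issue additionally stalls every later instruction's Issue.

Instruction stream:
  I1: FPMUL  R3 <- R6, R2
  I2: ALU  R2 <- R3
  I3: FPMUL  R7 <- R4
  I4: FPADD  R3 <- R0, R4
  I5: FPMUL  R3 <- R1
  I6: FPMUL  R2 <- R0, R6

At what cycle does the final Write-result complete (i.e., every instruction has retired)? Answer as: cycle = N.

c1: I1→FPMUL
c2: I1 RO | I2→ALU
c7: I1 EX
c8: I1 WR R3
c9: I2 RO | I3→FPMUL
c10: I2 EX | I3 RO | I4→FPADD
c11: I2 WR R2 | I4 RO
c14: I4 EX
c15: I3 EX | I4 WR R3
c16: I3 WR R7
c17: I5→FPMUL
c18: I5 RO
c23: I5 EX
c24: I5 WR R3
c25: I6→FPMUL
c26: I6 RO
c31: I6 EX
c32: I6 WR R2

cycle = 32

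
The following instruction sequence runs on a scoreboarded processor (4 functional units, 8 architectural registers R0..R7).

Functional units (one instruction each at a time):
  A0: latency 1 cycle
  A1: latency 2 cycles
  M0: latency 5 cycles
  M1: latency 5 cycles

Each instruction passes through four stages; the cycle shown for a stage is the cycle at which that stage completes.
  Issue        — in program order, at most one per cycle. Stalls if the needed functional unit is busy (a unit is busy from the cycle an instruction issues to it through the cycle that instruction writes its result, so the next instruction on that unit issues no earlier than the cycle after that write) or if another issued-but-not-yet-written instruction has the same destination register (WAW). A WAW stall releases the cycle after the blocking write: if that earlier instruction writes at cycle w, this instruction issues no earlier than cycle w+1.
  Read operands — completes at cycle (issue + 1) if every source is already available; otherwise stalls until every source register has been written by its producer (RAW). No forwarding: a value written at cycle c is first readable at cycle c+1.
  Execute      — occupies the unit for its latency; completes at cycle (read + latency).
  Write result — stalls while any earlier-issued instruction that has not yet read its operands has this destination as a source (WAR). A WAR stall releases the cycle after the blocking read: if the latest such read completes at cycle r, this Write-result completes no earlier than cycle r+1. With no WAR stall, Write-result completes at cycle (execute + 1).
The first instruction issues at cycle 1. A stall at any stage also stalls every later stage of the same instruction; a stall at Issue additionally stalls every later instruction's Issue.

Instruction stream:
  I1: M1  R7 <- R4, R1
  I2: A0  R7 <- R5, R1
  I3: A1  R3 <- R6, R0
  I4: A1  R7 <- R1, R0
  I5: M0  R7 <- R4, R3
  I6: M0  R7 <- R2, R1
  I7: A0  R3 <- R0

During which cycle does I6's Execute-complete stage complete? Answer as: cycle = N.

I1 -> (1, 2, 7, 8)
I2 -> (9, 10, 11, 12)  // WAW R7: wait I1 write@8
I3 -> (10, 11, 13, 14)
I4 -> (15, 16, 18, 19)  // struct: A1 busy until I3 writes@14
I5 -> (20, 21, 26, 27)  // WAW R7: wait I4 write@19
I6 -> (28, 29, 34, 35)  // struct: M0 busy until I5 writes@27
I7 -> (29, 30, 31, 32)

cycle = 34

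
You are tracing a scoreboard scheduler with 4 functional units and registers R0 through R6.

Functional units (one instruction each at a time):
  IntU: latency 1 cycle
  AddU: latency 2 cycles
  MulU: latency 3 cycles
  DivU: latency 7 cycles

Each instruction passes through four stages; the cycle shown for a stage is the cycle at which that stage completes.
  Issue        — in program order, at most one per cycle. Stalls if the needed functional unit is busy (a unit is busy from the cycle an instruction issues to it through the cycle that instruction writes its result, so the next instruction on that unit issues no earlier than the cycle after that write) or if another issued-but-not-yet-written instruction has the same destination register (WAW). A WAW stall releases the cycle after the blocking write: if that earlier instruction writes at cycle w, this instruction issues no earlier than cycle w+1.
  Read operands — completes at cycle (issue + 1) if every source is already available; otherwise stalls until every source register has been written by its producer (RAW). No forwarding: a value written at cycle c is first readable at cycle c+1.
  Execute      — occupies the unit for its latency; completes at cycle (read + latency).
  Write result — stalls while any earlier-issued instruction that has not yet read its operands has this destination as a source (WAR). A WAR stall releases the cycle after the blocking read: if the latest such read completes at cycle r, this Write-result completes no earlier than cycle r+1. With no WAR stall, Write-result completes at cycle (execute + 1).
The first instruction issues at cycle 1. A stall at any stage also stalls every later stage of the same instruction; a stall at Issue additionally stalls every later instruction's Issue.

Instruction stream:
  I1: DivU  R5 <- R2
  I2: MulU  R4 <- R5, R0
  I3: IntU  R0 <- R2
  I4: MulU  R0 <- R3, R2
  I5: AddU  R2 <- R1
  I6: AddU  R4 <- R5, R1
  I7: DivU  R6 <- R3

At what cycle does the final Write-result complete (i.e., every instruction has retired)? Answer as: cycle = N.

I1 -> (1, 2, 9, 10)
I2 -> (2, 11, 14, 15)  // RAW R5: wait I1 write@10
I3 -> (3, 4, 5, 12)  // WAR R0: wait I2 read@11
I4 -> (16, 17, 20, 21)  // struct: MulU busy until I2 writes@15
I5 -> (17, 18, 20, 21)
I6 -> (22, 23, 25, 26)  // struct: AddU busy until I5 writes@21
I7 -> (23, 24, 31, 32)

cycle = 32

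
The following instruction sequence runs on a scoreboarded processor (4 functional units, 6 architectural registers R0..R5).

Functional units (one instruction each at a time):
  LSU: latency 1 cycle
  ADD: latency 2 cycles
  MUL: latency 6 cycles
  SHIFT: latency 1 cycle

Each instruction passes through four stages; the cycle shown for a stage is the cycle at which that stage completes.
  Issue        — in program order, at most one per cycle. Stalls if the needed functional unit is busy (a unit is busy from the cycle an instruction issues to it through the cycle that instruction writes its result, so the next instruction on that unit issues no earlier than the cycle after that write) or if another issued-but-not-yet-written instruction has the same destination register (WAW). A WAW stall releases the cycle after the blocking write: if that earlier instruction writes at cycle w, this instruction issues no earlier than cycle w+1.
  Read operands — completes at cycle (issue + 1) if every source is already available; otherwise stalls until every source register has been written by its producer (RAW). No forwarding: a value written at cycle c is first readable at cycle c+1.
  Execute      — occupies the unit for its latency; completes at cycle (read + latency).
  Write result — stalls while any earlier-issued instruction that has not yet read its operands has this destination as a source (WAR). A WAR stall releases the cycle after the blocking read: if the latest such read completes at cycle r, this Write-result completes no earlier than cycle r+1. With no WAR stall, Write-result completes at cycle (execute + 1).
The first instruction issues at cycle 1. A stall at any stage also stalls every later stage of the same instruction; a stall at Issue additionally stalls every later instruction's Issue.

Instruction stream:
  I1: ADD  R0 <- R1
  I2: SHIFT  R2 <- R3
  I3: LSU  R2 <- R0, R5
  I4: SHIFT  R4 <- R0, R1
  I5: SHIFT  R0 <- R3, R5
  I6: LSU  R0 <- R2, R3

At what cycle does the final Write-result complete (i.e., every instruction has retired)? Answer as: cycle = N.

t=1  issue I1 (ADD)
t=2  I1 read-ops · issue I2 (SHIFT)
t=3  I2 read-ops
t=4  I1 finished on ADD · I2 finished on SHIFT
t=5  I1→R0 · I2→R2
t=6  issue I3 (LSU)
t=7  I3 read-ops · issue I4 (SHIFT)
t=8  I3 finished on LSU · I4 read-ops
t=9  I3→R2 · I4 finished on SHIFT
t=10  I4→R4
t=11  issue I5 (SHIFT)
t=12  I5 read-ops
t=13  I5 finished on SHIFT
t=14  I5→R0
t=15  issue I6 (LSU)
t=16  I6 read-ops
t=17  I6 finished on LSU
t=18  I6→R0

cycle = 18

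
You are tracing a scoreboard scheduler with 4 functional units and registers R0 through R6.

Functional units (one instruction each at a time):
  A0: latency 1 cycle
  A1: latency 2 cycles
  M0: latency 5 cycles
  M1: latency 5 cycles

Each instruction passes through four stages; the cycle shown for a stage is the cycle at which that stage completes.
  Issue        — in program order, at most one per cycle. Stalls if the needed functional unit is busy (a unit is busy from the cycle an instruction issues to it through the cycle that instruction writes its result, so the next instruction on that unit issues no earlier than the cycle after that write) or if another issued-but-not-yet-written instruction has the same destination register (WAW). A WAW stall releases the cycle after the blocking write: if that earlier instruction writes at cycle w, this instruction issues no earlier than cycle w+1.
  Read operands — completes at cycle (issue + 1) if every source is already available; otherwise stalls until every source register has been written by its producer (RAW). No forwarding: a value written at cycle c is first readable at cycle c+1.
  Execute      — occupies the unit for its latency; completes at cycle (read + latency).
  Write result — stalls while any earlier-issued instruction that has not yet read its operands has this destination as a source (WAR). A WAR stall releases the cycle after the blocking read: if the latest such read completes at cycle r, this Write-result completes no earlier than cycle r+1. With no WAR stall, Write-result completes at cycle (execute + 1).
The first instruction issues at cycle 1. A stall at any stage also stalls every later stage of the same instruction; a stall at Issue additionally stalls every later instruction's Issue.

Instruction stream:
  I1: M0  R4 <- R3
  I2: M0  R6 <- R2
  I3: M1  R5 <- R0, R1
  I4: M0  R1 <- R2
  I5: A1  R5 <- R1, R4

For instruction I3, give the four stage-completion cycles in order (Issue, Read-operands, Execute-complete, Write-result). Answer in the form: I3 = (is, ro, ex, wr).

I3 = (10, 11, 16, 17)

c1: I1 issues→M0
c2: I1 reads
c7: I1 exec-done
c8: I1 writes R4
c9: I2 issues→M0
c10: I2 reads | I3 issues→M1
c11: I3 reads
c15: I2 exec-done
c16: I2 writes R6 | I3 exec-done
c17: I3 writes R5 | I4 issues→M0
c18: I4 reads | I5 issues→A1
c23: I4 exec-done
c24: I4 writes R1
c25: I5 reads
c27: I5 exec-done
c28: I5 writes R5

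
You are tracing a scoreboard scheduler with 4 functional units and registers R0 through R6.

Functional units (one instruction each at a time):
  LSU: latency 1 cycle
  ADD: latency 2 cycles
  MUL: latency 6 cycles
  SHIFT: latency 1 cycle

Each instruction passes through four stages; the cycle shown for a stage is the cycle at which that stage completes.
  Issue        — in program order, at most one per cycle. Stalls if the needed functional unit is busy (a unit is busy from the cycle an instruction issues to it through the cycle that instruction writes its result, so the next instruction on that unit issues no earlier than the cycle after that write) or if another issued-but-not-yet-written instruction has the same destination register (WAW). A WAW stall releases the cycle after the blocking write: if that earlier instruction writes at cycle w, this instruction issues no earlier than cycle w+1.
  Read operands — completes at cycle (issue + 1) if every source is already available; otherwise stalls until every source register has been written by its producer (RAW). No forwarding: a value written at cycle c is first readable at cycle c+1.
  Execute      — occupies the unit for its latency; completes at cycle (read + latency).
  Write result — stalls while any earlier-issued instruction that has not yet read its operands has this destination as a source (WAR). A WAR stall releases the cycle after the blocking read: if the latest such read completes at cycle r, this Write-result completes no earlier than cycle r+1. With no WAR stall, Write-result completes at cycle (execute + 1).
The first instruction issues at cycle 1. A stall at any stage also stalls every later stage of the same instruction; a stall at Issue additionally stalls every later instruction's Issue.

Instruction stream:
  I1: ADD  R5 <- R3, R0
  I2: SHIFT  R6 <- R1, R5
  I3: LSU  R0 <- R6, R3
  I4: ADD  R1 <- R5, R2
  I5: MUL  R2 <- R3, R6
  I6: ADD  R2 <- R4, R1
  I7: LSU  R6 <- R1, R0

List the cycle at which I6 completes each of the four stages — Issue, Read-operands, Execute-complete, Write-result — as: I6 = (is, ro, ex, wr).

I6 = (17, 18, 20, 21)

cycle 1: I1 issues→ADD
cycle 2: I1 reads; I2 issues→SHIFT
cycle 3: I3 issues→LSU
cycle 4: I1 exec-done
cycle 5: I1 writes R5
cycle 6: I2 reads; I4 issues→ADD
cycle 7: I2 exec-done; I4 reads; I5 issues→MUL
cycle 8: I2 writes R6
cycle 9: I3 reads; I4 exec-done; I5 reads
cycle 10: I3 exec-done; I4 writes R1
cycle 11: I3 writes R0
cycle 15: I5 exec-done
cycle 16: I5 writes R2
cycle 17: I6 issues→ADD
cycle 18: I6 reads; I7 issues→LSU
cycle 19: I7 reads
cycle 20: I6 exec-done; I7 exec-done
cycle 21: I6 writes R2; I7 writes R6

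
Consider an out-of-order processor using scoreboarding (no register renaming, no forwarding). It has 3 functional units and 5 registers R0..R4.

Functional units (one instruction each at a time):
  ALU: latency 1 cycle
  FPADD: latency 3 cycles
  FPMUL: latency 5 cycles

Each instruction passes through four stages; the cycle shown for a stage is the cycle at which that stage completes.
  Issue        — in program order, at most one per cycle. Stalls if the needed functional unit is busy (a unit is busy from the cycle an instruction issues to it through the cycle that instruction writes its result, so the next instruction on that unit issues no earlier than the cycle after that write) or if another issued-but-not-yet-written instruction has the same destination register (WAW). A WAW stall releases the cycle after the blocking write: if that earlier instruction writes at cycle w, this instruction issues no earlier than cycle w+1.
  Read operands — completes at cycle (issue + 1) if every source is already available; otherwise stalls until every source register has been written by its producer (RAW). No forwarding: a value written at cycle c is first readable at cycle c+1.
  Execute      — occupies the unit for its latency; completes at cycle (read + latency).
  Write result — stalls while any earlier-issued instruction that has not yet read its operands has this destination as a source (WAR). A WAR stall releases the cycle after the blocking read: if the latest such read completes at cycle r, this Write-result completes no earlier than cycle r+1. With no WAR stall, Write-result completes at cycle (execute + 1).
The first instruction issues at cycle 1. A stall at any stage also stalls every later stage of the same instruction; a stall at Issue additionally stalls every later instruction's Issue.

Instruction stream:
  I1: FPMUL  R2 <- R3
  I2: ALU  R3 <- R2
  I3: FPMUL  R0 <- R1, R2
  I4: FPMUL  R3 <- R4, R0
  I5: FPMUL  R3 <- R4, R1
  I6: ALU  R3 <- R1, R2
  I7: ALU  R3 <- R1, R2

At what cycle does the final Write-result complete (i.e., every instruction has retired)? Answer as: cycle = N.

cycle = 40

  I1 | 1 | 2 | 7 | 8
  I2 | 2 | 9 | 10 | 11   RAW R2: wait I1 write@8
  I3 | 9 | 10 | 15 | 16   struct: FPMUL busy until I1 writes@8
  I4 | 17 | 18 | 23 | 24   struct: FPMUL busy until I3 writes@16
  I5 | 25 | 26 | 31 | 32   struct: FPMUL busy until I4 writes@24
  I6 | 33 | 34 | 35 | 36   WAW R3: wait I5 write@32
  I7 | 37 | 38 | 39 | 40   struct: ALU busy until I6 writes@36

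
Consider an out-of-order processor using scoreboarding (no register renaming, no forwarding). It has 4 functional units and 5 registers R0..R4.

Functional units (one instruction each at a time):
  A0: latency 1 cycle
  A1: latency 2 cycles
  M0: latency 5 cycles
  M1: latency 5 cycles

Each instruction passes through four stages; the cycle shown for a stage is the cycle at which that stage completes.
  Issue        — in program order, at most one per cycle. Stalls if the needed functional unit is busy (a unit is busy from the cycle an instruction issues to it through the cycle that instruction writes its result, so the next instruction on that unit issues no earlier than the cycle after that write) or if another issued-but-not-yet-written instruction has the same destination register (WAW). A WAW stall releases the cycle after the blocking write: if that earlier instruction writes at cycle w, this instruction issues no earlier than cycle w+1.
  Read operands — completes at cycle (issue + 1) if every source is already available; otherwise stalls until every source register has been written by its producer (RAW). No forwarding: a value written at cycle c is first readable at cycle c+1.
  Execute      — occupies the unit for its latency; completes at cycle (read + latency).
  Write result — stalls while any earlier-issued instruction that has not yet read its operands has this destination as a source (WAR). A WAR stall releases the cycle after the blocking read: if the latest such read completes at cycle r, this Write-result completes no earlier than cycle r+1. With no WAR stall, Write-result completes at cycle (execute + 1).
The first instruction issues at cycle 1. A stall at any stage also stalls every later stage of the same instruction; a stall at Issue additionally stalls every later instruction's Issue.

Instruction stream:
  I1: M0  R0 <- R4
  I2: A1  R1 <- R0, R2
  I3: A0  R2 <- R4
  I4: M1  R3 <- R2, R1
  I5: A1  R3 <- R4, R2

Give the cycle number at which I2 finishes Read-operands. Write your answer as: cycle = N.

c1: I1→M0
c2: I1 RO; I2→A1
c3: I3→A0
c4: I3 RO; I4→M1
c5: I3 EX
c7: I1 EX
c8: I1 WR R0
c9: I2 RO
c10: I3 WR R2
c11: I2 EX
c12: I2 WR R1
c13: I4 RO
c18: I4 EX
c19: I4 WR R3
c20: I5→A1
c21: I5 RO
c23: I5 EX
c24: I5 WR R3

cycle = 9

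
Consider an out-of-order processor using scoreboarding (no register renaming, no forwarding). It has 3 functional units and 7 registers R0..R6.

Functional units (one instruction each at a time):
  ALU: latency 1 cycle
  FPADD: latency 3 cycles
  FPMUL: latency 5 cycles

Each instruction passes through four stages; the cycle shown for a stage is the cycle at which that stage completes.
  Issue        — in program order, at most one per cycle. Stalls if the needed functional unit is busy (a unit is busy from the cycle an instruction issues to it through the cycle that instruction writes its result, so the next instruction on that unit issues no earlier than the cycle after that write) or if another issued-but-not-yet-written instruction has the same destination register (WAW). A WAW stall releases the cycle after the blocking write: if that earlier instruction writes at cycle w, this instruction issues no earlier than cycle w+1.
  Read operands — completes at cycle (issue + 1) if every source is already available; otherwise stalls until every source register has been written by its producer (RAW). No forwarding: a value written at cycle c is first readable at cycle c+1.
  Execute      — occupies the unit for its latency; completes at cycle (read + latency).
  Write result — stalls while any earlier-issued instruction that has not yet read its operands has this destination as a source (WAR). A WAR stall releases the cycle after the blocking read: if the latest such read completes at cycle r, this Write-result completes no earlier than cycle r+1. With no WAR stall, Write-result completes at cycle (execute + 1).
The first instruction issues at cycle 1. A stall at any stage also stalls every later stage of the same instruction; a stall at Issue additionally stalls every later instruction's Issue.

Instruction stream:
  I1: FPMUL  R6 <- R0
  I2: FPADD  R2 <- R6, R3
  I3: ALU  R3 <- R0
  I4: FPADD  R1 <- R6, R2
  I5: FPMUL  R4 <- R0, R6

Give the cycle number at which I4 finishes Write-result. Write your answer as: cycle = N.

cycle = 19

I1 -> (1, 2, 7, 8)
I2 -> (2, 9, 12, 13)  // RAW R6: wait I1 write@8
I3 -> (3, 4, 5, 10)  // WAR R3: wait I2 read@9
I4 -> (14, 15, 18, 19)  // struct: FPADD busy until I2 writes@13
I5 -> (15, 16, 21, 22)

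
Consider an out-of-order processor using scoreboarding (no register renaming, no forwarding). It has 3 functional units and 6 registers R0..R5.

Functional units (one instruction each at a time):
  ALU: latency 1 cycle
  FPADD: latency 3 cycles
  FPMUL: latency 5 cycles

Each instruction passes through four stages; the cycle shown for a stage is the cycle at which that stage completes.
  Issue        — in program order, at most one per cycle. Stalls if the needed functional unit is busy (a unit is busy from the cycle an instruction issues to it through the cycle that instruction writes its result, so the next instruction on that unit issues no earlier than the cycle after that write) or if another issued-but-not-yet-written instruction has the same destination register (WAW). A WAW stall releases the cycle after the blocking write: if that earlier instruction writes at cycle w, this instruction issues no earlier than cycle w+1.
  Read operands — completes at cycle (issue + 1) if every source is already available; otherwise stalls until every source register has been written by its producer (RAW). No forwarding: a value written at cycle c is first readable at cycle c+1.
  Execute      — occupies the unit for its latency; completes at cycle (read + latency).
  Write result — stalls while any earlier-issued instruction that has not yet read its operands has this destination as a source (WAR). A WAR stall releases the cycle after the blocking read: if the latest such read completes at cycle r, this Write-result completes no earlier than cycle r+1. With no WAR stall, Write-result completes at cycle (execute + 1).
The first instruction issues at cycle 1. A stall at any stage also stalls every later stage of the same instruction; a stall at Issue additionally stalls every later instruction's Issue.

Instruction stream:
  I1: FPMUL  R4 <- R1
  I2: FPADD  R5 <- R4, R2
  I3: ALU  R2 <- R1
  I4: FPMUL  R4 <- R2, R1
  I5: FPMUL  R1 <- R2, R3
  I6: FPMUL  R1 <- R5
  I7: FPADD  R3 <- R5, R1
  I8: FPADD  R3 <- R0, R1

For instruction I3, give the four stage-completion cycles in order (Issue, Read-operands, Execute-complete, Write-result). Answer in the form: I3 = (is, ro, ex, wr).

I1 -> (1, 2, 7, 8)
I2 -> (2, 9, 12, 13)  // RAW R4: wait I1 write@8
I3 -> (3, 4, 5, 10)  // WAR R2: wait I2 read@9
I4 -> (9, 11, 16, 17)  // struct: FPMUL busy until I1 writes@8, RAW R2: wait I3 write@10
I5 -> (18, 19, 24, 25)  // struct: FPMUL busy until I4 writes@17
I6 -> (26, 27, 32, 33)  // struct: FPMUL busy until I5 writes@25
I7 -> (27, 34, 37, 38)  // RAW R1: wait I6 write@33
I8 -> (39, 40, 43, 44)  // struct: FPADD busy until I7 writes@38

I3 = (3, 4, 5, 10)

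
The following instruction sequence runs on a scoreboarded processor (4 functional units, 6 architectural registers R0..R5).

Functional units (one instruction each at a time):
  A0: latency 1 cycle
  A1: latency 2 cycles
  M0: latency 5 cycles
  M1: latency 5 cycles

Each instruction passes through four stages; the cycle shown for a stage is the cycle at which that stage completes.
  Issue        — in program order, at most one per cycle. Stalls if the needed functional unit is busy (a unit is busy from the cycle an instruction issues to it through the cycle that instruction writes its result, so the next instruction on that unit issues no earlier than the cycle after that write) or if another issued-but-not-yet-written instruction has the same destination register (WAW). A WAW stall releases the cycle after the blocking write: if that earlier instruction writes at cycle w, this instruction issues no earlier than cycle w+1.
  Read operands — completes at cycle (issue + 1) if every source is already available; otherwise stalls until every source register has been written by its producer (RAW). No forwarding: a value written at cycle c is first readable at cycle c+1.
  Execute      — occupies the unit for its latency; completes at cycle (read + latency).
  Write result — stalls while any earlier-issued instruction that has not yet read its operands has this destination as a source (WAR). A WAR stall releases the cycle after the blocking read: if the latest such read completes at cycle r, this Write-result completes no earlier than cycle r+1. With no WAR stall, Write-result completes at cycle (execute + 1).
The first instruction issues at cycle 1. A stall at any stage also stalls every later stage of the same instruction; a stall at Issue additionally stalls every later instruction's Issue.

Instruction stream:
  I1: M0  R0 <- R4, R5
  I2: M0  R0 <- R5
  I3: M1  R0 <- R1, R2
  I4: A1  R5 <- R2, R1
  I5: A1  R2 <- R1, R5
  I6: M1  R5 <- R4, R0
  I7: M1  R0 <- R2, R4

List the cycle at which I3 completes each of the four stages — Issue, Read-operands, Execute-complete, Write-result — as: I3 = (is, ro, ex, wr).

I3 = (17, 18, 23, 24)

[I1] 1/2/7/8
[I2] 9/10/15/16  (struct: M0 busy until I1 writes@8)
[I3] 17/18/23/24  (WAW R0: wait I2 write@16)
[I4] 18/19/21/22
[I5] 23/24/26/27  (struct: A1 busy until I4 writes@22)
[I6] 25/26/31/32  (struct: M1 busy until I3 writes@24)
[I7] 33/34/39/40  (struct: M1 busy until I6 writes@32)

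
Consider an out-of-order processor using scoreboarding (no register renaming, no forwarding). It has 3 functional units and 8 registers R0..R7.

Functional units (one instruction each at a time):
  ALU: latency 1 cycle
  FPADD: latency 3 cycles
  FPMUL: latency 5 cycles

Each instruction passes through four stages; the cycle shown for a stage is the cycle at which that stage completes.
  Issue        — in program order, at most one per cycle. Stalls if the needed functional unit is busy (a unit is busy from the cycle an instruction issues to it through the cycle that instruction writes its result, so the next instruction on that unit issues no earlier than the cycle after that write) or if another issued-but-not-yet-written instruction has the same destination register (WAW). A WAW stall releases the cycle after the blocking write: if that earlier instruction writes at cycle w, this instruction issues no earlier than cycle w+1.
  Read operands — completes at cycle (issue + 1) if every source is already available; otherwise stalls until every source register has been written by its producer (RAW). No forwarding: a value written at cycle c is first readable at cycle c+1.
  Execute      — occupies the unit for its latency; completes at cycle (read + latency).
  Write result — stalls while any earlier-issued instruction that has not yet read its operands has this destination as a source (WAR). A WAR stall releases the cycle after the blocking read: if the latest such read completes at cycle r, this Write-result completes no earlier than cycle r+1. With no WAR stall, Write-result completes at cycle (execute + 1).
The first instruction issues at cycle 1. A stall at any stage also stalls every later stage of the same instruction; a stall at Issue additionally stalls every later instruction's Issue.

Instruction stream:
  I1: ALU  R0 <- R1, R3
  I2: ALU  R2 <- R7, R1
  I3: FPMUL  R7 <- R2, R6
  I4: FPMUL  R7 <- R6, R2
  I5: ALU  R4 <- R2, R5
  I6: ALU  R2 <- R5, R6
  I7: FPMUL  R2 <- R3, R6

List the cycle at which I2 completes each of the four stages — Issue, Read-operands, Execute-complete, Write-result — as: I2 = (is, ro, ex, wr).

I2 = (5, 6, 7, 8)

I1: IS=1 RO=2 EX=3 WR=4
I2: IS=5 RO=6 EX=7 WR=8  [struct: ALU busy until I1 writes@4]
I3: IS=6 RO=9 EX=14 WR=15  [RAW R2: wait I2 write@8]
I4: IS=16 RO=17 EX=22 WR=23  [struct: FPMUL busy until I3 writes@15]
I5: IS=17 RO=18 EX=19 WR=20
I6: IS=21 RO=22 EX=23 WR=24  [struct: ALU busy until I5 writes@20]
I7: IS=25 RO=26 EX=31 WR=32  [WAW R2: wait I6 write@24]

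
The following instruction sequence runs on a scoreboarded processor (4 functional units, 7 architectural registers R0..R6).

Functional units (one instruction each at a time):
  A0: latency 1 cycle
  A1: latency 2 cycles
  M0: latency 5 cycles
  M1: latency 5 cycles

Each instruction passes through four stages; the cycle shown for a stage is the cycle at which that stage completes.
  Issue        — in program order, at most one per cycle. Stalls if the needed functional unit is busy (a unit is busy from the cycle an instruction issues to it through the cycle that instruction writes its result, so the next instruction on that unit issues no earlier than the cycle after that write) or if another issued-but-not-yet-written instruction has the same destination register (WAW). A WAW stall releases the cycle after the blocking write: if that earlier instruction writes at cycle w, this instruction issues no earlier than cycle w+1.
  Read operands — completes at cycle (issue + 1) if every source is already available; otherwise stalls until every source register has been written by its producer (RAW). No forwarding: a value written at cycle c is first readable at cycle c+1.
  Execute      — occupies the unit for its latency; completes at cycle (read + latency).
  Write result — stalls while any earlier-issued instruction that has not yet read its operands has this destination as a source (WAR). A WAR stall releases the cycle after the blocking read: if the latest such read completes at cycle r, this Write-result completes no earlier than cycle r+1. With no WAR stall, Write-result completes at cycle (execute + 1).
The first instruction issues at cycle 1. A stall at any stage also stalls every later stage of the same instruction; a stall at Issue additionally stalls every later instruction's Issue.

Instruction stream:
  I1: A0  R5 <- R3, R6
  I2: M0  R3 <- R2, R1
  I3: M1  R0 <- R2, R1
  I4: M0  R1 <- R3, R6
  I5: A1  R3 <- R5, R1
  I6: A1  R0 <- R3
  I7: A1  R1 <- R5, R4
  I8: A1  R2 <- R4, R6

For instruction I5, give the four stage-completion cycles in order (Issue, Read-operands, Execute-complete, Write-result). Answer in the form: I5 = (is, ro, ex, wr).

c1: I1 issues→A0
c2: I1 reads; I2 issues→M0
c3: I1 exec-done; I2 reads; I3 issues→M1
c4: I1 writes R5; I3 reads
c8: I2 exec-done
c9: I2 writes R3; I3 exec-done
c10: I3 writes R0; I4 issues→M0
c11: I4 reads; I5 issues→A1
c16: I4 exec-done
c17: I4 writes R1
c18: I5 reads
c20: I5 exec-done
c21: I5 writes R3
c22: I6 issues→A1
c23: I6 reads
c25: I6 exec-done
c26: I6 writes R0
c27: I7 issues→A1
c28: I7 reads
c30: I7 exec-done
c31: I7 writes R1
c32: I8 issues→A1
c33: I8 reads
c35: I8 exec-done
c36: I8 writes R2

I5 = (11, 18, 20, 21)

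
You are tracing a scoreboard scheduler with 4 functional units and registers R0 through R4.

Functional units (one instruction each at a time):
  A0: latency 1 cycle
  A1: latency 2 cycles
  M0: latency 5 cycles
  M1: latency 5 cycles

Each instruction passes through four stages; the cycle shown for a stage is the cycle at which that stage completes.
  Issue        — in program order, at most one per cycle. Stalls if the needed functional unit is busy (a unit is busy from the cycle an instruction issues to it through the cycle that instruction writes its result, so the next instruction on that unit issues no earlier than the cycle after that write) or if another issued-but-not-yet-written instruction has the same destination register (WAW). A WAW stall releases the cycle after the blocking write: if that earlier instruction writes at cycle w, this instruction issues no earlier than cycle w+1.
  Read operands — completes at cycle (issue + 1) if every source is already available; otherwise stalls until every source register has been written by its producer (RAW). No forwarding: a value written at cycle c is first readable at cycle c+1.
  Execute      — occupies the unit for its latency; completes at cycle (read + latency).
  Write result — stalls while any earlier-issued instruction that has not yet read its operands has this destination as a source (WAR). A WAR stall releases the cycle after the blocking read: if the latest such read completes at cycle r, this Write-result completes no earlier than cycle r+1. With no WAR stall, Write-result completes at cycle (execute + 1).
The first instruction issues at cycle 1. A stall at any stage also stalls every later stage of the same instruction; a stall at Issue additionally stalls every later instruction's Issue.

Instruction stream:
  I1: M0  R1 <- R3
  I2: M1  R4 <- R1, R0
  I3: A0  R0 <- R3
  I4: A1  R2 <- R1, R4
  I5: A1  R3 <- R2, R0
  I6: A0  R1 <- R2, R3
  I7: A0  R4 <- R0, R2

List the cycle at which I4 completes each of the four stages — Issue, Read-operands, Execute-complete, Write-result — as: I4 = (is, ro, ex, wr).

I4 = (4, 16, 18, 19)

I1 -> (1, 2, 7, 8)
I2 -> (2, 9, 14, 15)  // RAW R1: wait I1 write@8
I3 -> (3, 4, 5, 10)  // WAR R0: wait I2 read@9
I4 -> (4, 16, 18, 19)  // RAW R4: wait I2 write@15
I5 -> (20, 21, 23, 24)  // struct: A1 busy until I4 writes@19
I6 -> (21, 25, 26, 27)  // RAW R3: wait I5 write@24
I7 -> (28, 29, 30, 31)  // struct: A0 busy until I6 writes@27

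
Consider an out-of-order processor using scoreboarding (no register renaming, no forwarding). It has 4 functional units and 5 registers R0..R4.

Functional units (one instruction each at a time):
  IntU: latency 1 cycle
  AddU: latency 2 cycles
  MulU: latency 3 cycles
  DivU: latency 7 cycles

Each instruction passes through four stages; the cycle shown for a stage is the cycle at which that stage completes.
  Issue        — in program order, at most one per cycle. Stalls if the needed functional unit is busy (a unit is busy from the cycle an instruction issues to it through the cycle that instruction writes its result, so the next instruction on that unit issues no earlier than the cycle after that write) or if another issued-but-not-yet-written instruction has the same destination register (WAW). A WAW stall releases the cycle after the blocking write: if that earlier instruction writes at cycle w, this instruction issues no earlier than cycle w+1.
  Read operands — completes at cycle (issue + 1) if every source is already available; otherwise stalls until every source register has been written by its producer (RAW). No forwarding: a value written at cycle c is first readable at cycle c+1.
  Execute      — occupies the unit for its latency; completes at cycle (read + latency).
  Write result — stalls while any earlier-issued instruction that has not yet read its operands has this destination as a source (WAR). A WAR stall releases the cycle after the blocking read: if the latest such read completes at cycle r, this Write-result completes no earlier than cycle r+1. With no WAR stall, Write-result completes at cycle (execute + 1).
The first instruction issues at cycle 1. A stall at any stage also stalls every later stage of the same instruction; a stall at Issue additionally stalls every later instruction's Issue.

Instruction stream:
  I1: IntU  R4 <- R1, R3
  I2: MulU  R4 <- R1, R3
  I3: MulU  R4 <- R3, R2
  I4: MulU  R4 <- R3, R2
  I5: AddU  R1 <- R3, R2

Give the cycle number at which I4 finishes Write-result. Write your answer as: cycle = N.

I1  is:1  ro:2  ex:3  wr:4
I2  is:5  ro:6  ex:9  wr:10  — WAW R4: wait I1 write@4
I3  is:11  ro:12  ex:15  wr:16  — struct: MulU busy until I2 writes@10
I4  is:17  ro:18  ex:21  wr:22  — struct: MulU busy until I3 writes@16
I5  is:18  ro:19  ex:21  wr:22

cycle = 22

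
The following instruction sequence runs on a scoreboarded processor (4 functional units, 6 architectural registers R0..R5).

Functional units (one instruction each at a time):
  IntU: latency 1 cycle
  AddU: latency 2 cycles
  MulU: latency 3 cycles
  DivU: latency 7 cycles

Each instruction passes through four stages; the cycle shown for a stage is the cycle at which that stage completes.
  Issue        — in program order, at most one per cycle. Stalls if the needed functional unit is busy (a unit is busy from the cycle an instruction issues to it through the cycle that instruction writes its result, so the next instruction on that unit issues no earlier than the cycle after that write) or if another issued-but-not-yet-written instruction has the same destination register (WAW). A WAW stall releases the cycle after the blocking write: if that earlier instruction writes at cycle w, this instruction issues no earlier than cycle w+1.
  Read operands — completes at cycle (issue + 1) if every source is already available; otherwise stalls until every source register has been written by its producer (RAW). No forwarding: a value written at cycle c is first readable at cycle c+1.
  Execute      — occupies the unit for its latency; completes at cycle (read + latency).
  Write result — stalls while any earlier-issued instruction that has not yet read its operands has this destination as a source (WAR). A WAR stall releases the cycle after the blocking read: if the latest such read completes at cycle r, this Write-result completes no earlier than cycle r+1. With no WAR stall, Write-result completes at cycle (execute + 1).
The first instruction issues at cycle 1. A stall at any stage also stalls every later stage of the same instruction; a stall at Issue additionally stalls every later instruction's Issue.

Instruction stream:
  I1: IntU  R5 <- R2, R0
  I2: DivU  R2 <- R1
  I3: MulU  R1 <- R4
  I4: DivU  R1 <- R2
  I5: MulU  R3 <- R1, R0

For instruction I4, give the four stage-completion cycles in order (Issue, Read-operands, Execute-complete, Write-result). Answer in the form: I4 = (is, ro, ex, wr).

I4 = (12, 13, 20, 21)

c1: I1→IntU
c2: I1 RO · I2→DivU
c3: I1 EX · I2 RO · I3→MulU
c4: I1 WR R5 · I3 RO
c7: I3 EX
c8: I3 WR R1
c10: I2 EX
c11: I2 WR R2
c12: I4→DivU
c13: I4 RO · I5→MulU
c20: I4 EX
c21: I4 WR R1
c22: I5 RO
c25: I5 EX
c26: I5 WR R3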